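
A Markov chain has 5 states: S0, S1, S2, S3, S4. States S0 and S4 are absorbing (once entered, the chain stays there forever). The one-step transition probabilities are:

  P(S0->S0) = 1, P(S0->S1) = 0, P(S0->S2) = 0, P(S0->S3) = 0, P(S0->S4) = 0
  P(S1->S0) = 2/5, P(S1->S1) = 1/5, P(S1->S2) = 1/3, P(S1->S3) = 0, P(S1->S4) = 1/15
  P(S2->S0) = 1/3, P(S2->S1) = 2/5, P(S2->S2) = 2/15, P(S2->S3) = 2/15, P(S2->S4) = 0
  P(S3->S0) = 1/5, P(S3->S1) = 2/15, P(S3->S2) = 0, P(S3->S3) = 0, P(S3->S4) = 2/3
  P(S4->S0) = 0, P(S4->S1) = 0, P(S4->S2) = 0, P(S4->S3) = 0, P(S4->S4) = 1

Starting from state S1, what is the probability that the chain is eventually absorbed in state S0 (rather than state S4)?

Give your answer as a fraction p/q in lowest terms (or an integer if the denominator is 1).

Answer: 315/374

Derivation:
Let a_i = P(absorbed in S0 | start in state i).
Boundary conditions: a_S0 = 1, a_S4 = 0.
For each transient state i, a_i = sum_j P(i->j) * a_j:
  a_S1 = 2/5*a_S0 + 1/5*a_S1 + 1/3*a_S2 + 0*a_S3 + 1/15*a_S4
  a_S2 = 1/3*a_S0 + 2/5*a_S1 + 2/15*a_S2 + 2/15*a_S3 + 0*a_S4
  a_S3 = 1/5*a_S0 + 2/15*a_S1 + 0*a_S2 + 0*a_S3 + 2/3*a_S4

Substituting a_S0 = 1 and a_S4 = 0, rearrange to (I - Q) a = r where r[i] = P(i -> S0):
  [4/5, -1/3, 0] . (a_S1, a_S2, a_S3) = 2/5
  [-2/5, 13/15, -2/15] . (a_S1, a_S2, a_S3) = 1/3
  [-2/15, 0, 1] . (a_S1, a_S2, a_S3) = 1/5

Solving yields:
  a_S1 = 315/374
  a_S2 = 768/935
  a_S3 = 292/935

Starting state is S1, so the absorption probability is a_S1 = 315/374.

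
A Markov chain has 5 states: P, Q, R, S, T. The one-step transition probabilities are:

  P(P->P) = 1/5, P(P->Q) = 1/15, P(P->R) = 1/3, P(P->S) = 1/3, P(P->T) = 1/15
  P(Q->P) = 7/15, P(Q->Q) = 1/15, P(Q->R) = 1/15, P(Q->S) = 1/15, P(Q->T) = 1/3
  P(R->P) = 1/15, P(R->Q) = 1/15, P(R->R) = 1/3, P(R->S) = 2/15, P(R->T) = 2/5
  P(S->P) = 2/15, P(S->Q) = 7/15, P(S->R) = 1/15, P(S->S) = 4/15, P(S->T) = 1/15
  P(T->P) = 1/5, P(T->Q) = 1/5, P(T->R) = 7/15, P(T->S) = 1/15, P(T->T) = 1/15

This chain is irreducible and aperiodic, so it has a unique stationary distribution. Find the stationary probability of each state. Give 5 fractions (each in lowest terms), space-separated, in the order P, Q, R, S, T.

Answer: 168/859 139/859 233/859 147/859 172/859

Derivation:
The stationary distribution satisfies pi = pi * P, i.e.:
  pi_P = 1/5*pi_P + 7/15*pi_Q + 1/15*pi_R + 2/15*pi_S + 1/5*pi_T
  pi_Q = 1/15*pi_P + 1/15*pi_Q + 1/15*pi_R + 7/15*pi_S + 1/5*pi_T
  pi_R = 1/3*pi_P + 1/15*pi_Q + 1/3*pi_R + 1/15*pi_S + 7/15*pi_T
  pi_S = 1/3*pi_P + 1/15*pi_Q + 2/15*pi_R + 4/15*pi_S + 1/15*pi_T
  pi_T = 1/15*pi_P + 1/3*pi_Q + 2/5*pi_R + 1/15*pi_S + 1/15*pi_T
with normalization: pi_P + pi_Q + pi_R + pi_S + pi_T = 1.

Using the first 4 balance equations plus normalization, the linear system A*pi = b is:
  [-4/5, 7/15, 1/15, 2/15, 1/5] . pi = 0
  [1/15, -14/15, 1/15, 7/15, 1/5] . pi = 0
  [1/3, 1/15, -2/3, 1/15, 7/15] . pi = 0
  [1/3, 1/15, 2/15, -11/15, 1/15] . pi = 0
  [1, 1, 1, 1, 1] . pi = 1

Solving yields:
  pi_P = 168/859
  pi_Q = 139/859
  pi_R = 233/859
  pi_S = 147/859
  pi_T = 172/859

Verification (pi * P):
  168/859*1/5 + 139/859*7/15 + 233/859*1/15 + 147/859*2/15 + 172/859*1/5 = 168/859 = pi_P  (ok)
  168/859*1/15 + 139/859*1/15 + 233/859*1/15 + 147/859*7/15 + 172/859*1/5 = 139/859 = pi_Q  (ok)
  168/859*1/3 + 139/859*1/15 + 233/859*1/3 + 147/859*1/15 + 172/859*7/15 = 233/859 = pi_R  (ok)
  168/859*1/3 + 139/859*1/15 + 233/859*2/15 + 147/859*4/15 + 172/859*1/15 = 147/859 = pi_S  (ok)
  168/859*1/15 + 139/859*1/3 + 233/859*2/5 + 147/859*1/15 + 172/859*1/15 = 172/859 = pi_T  (ok)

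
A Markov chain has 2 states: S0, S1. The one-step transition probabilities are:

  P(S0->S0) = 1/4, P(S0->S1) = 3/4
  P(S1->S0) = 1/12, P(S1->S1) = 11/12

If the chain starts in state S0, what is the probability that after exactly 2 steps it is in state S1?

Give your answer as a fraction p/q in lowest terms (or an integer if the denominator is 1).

Computing P^2 by repeated multiplication:
P^1 =
  S0: [1/4, 3/4]
  S1: [1/12, 11/12]
P^2 =
  S0: [1/8, 7/8]
  S1: [7/72, 65/72]

(P^2)[S0 -> S1] = 7/8

Answer: 7/8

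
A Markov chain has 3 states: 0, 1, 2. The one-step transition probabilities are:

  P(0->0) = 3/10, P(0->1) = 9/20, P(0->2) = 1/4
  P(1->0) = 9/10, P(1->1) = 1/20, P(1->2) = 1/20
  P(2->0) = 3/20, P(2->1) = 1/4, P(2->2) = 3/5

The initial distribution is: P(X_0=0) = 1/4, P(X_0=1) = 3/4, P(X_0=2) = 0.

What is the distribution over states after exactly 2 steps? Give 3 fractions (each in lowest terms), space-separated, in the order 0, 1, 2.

Answer: 3/8 37/100 51/200

Derivation:
Propagating the distribution step by step (d_{t+1} = d_t * P):
d_0 = (0=1/4, 1=3/4, 2=0)
  d_1[0] = 1/4*3/10 + 3/4*9/10 + 0*3/20 = 3/4
  d_1[1] = 1/4*9/20 + 3/4*1/20 + 0*1/4 = 3/20
  d_1[2] = 1/4*1/4 + 3/4*1/20 + 0*3/5 = 1/10
d_1 = (0=3/4, 1=3/20, 2=1/10)
  d_2[0] = 3/4*3/10 + 3/20*9/10 + 1/10*3/20 = 3/8
  d_2[1] = 3/4*9/20 + 3/20*1/20 + 1/10*1/4 = 37/100
  d_2[2] = 3/4*1/4 + 3/20*1/20 + 1/10*3/5 = 51/200
d_2 = (0=3/8, 1=37/100, 2=51/200)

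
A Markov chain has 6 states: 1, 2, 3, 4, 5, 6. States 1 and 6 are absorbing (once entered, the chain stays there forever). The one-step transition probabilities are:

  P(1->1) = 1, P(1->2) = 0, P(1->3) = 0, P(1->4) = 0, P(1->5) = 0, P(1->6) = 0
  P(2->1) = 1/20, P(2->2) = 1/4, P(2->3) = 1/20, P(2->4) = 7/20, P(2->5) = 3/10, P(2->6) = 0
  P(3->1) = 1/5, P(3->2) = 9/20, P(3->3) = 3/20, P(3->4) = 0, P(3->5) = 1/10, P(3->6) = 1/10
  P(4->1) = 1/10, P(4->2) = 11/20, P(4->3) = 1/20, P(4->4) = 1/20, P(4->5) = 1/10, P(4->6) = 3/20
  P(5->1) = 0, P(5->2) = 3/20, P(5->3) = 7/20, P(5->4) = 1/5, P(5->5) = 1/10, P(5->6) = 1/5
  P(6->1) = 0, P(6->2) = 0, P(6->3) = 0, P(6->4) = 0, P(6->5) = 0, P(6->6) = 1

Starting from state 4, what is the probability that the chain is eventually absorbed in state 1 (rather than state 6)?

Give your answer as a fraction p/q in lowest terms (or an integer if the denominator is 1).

Answer: 1897/4362

Derivation:
Let a_i = P(absorbed in 1 | start in state i).
Boundary conditions: a_1 = 1, a_6 = 0.
For each transient state i, a_i = sum_j P(i->j) * a_j:
  a_2 = 1/20*a_1 + 1/4*a_2 + 1/20*a_3 + 7/20*a_4 + 3/10*a_5 + 0*a_6
  a_3 = 1/5*a_1 + 9/20*a_2 + 3/20*a_3 + 0*a_4 + 1/10*a_5 + 1/10*a_6
  a_4 = 1/10*a_1 + 11/20*a_2 + 1/20*a_3 + 1/20*a_4 + 1/10*a_5 + 3/20*a_6
  a_5 = 0*a_1 + 3/20*a_2 + 7/20*a_3 + 1/5*a_4 + 1/10*a_5 + 1/5*a_6

Substituting a_1 = 1 and a_6 = 0, rearrange to (I - Q) a = r where r[i] = P(i -> 1):
  [3/4, -1/20, -7/20, -3/10] . (a_2, a_3, a_4, a_5) = 1/20
  [-9/20, 17/20, 0, -1/10] . (a_2, a_3, a_4, a_5) = 1/5
  [-11/20, -1/20, 19/20, -1/10] . (a_2, a_3, a_4, a_5) = 1/10
  [-3/20, -7/20, -1/5, 9/10] . (a_2, a_3, a_4, a_5) = 0

Solving yields:
  a_2 = 3961/8724
  a_3 = 2267/4362
  a_4 = 1897/4362
  a_5 = 6533/17448

Starting state is 4, so the absorption probability is a_4 = 1897/4362.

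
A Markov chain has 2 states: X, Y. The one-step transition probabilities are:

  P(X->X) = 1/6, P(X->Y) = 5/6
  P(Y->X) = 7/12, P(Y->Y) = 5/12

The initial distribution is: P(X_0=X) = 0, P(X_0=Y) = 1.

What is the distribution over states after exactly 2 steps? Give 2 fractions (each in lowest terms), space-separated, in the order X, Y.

Answer: 49/144 95/144

Derivation:
Propagating the distribution step by step (d_{t+1} = d_t * P):
d_0 = (X=0, Y=1)
  d_1[X] = 0*1/6 + 1*7/12 = 7/12
  d_1[Y] = 0*5/6 + 1*5/12 = 5/12
d_1 = (X=7/12, Y=5/12)
  d_2[X] = 7/12*1/6 + 5/12*7/12 = 49/144
  d_2[Y] = 7/12*5/6 + 5/12*5/12 = 95/144
d_2 = (X=49/144, Y=95/144)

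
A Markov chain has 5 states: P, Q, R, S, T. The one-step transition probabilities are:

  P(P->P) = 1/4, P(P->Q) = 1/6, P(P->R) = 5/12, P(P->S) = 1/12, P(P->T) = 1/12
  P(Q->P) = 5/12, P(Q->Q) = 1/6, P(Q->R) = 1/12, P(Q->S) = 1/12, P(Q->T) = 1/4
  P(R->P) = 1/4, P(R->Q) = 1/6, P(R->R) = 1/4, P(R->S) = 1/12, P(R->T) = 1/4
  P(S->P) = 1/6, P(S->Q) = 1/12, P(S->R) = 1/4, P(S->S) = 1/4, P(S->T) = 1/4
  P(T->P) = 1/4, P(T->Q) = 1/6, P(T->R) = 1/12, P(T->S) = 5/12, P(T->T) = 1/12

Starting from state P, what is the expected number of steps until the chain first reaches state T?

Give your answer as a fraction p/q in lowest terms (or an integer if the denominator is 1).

Answer: 5040/887

Derivation:
Let h_i = expected steps to first reach T from state i.
Boundary: h_T = 0.
First-step equations for the other states:
  h_P = 1 + 1/4*h_P + 1/6*h_Q + 5/12*h_R + 1/12*h_S + 1/12*h_T
  h_Q = 1 + 5/12*h_P + 1/6*h_Q + 1/12*h_R + 1/12*h_S + 1/4*h_T
  h_R = 1 + 1/4*h_P + 1/6*h_Q + 1/4*h_R + 1/12*h_S + 1/4*h_T
  h_S = 1 + 1/6*h_P + 1/12*h_Q + 1/4*h_R + 1/4*h_S + 1/4*h_T

Substituting h_T = 0 and rearranging gives the linear system (I - Q) h = 1:
  [3/4, -1/6, -5/12, -1/12] . (h_P, h_Q, h_R, h_S) = 1
  [-5/12, 5/6, -1/12, -1/12] . (h_P, h_Q, h_R, h_S) = 1
  [-1/4, -1/6, 3/4, -1/12] . (h_P, h_Q, h_R, h_S) = 1
  [-1/6, -1/12, -1/4, 3/4] . (h_P, h_Q, h_R, h_S) = 1

Solving yields:
  h_P = 5040/887
  h_Q = 4440/887
  h_R = 4320/887
  h_S = 4236/887

Starting state is P, so the expected hitting time is h_P = 5040/887.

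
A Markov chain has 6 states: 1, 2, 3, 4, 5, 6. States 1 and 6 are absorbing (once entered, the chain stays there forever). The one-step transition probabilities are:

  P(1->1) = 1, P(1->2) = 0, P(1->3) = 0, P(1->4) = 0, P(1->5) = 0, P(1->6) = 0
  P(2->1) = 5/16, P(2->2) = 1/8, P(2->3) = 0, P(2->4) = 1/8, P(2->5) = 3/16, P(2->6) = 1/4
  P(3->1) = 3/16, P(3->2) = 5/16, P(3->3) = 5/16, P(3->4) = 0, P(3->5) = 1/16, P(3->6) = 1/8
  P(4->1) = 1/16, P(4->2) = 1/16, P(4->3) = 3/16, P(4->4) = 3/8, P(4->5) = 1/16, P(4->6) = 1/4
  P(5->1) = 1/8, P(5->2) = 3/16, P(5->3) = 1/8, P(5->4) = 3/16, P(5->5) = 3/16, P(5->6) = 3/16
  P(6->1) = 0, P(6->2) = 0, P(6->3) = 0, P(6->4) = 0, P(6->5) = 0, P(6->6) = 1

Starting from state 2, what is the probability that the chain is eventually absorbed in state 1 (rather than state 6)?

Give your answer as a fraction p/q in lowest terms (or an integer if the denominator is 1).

Answer: 2111/4213

Derivation:
Let a_i = P(absorbed in 1 | start in state i).
Boundary conditions: a_1 = 1, a_6 = 0.
For each transient state i, a_i = sum_j P(i->j) * a_j:
  a_2 = 5/16*a_1 + 1/8*a_2 + 0*a_3 + 1/8*a_4 + 3/16*a_5 + 1/4*a_6
  a_3 = 3/16*a_1 + 5/16*a_2 + 5/16*a_3 + 0*a_4 + 1/16*a_5 + 1/8*a_6
  a_4 = 1/16*a_1 + 1/16*a_2 + 3/16*a_3 + 3/8*a_4 + 1/16*a_5 + 1/4*a_6
  a_5 = 1/8*a_1 + 3/16*a_2 + 1/8*a_3 + 3/16*a_4 + 3/16*a_5 + 3/16*a_6

Substituting a_1 = 1 and a_6 = 0, rearrange to (I - Q) a = r where r[i] = P(i -> 1):
  [7/8, 0, -1/8, -3/16] . (a_2, a_3, a_4, a_5) = 5/16
  [-5/16, 11/16, 0, -1/16] . (a_2, a_3, a_4, a_5) = 3/16
  [-1/16, -3/16, 5/8, -1/16] . (a_2, a_3, a_4, a_5) = 1/16
  [-3/16, -1/8, -3/16, 13/16] . (a_2, a_3, a_4, a_5) = 1/8

Solving yields:
  a_2 = 2111/4213
  a_3 = 2275/4213
  a_4 = 1498/4213
  a_5 = 1831/4213

Starting state is 2, so the absorption probability is a_2 = 2111/4213.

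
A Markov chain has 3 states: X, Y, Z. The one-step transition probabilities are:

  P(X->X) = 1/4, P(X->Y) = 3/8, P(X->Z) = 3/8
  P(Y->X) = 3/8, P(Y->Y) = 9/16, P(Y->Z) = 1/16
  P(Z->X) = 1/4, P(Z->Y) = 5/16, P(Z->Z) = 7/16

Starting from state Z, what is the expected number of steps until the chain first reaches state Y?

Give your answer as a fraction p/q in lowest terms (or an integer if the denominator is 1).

Let h_i = expected steps to first reach Y from state i.
Boundary: h_Y = 0.
First-step equations for the other states:
  h_X = 1 + 1/4*h_X + 3/8*h_Y + 3/8*h_Z
  h_Z = 1 + 1/4*h_X + 5/16*h_Y + 7/16*h_Z

Substituting h_Y = 0 and rearranging gives the linear system (I - Q) h = 1:
  [3/4, -3/8] . (h_X, h_Z) = 1
  [-1/4, 9/16] . (h_X, h_Z) = 1

Solving yields:
  h_X = 20/7
  h_Z = 64/21

Starting state is Z, so the expected hitting time is h_Z = 64/21.

Answer: 64/21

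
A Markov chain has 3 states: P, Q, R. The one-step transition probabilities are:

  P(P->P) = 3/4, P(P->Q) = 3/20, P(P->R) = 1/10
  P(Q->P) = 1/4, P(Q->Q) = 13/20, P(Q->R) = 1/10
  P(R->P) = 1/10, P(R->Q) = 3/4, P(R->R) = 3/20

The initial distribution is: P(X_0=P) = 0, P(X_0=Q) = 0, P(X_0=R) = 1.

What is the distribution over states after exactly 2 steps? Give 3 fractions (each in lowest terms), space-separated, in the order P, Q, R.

Answer: 111/400 123/200 43/400

Derivation:
Propagating the distribution step by step (d_{t+1} = d_t * P):
d_0 = (P=0, Q=0, R=1)
  d_1[P] = 0*3/4 + 0*1/4 + 1*1/10 = 1/10
  d_1[Q] = 0*3/20 + 0*13/20 + 1*3/4 = 3/4
  d_1[R] = 0*1/10 + 0*1/10 + 1*3/20 = 3/20
d_1 = (P=1/10, Q=3/4, R=3/20)
  d_2[P] = 1/10*3/4 + 3/4*1/4 + 3/20*1/10 = 111/400
  d_2[Q] = 1/10*3/20 + 3/4*13/20 + 3/20*3/4 = 123/200
  d_2[R] = 1/10*1/10 + 3/4*1/10 + 3/20*3/20 = 43/400
d_2 = (P=111/400, Q=123/200, R=43/400)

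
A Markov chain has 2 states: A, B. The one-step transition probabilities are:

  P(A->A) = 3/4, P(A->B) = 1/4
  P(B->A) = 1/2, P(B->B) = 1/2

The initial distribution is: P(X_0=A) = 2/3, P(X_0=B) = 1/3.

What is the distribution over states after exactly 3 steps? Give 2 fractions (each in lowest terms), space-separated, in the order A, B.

Propagating the distribution step by step (d_{t+1} = d_t * P):
d_0 = (A=2/3, B=1/3)
  d_1[A] = 2/3*3/4 + 1/3*1/2 = 2/3
  d_1[B] = 2/3*1/4 + 1/3*1/2 = 1/3
d_1 = (A=2/3, B=1/3)
  d_2[A] = 2/3*3/4 + 1/3*1/2 = 2/3
  d_2[B] = 2/3*1/4 + 1/3*1/2 = 1/3
d_2 = (A=2/3, B=1/3)
  d_3[A] = 2/3*3/4 + 1/3*1/2 = 2/3
  d_3[B] = 2/3*1/4 + 1/3*1/2 = 1/3
d_3 = (A=2/3, B=1/3)

Answer: 2/3 1/3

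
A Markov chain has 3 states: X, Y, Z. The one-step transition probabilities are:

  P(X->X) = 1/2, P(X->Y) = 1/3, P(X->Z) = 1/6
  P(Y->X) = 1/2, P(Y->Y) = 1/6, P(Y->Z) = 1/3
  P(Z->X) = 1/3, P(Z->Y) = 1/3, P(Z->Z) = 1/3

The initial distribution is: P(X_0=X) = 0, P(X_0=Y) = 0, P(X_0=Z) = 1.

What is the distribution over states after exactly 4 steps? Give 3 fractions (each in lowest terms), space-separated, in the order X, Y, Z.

Answer: 37/81 185/648 167/648

Derivation:
Propagating the distribution step by step (d_{t+1} = d_t * P):
d_0 = (X=0, Y=0, Z=1)
  d_1[X] = 0*1/2 + 0*1/2 + 1*1/3 = 1/3
  d_1[Y] = 0*1/3 + 0*1/6 + 1*1/3 = 1/3
  d_1[Z] = 0*1/6 + 0*1/3 + 1*1/3 = 1/3
d_1 = (X=1/3, Y=1/3, Z=1/3)
  d_2[X] = 1/3*1/2 + 1/3*1/2 + 1/3*1/3 = 4/9
  d_2[Y] = 1/3*1/3 + 1/3*1/6 + 1/3*1/3 = 5/18
  d_2[Z] = 1/3*1/6 + 1/3*1/3 + 1/3*1/3 = 5/18
d_2 = (X=4/9, Y=5/18, Z=5/18)
  d_3[X] = 4/9*1/2 + 5/18*1/2 + 5/18*1/3 = 49/108
  d_3[Y] = 4/9*1/3 + 5/18*1/6 + 5/18*1/3 = 31/108
  d_3[Z] = 4/9*1/6 + 5/18*1/3 + 5/18*1/3 = 7/27
d_3 = (X=49/108, Y=31/108, Z=7/27)
  d_4[X] = 49/108*1/2 + 31/108*1/2 + 7/27*1/3 = 37/81
  d_4[Y] = 49/108*1/3 + 31/108*1/6 + 7/27*1/3 = 185/648
  d_4[Z] = 49/108*1/6 + 31/108*1/3 + 7/27*1/3 = 167/648
d_4 = (X=37/81, Y=185/648, Z=167/648)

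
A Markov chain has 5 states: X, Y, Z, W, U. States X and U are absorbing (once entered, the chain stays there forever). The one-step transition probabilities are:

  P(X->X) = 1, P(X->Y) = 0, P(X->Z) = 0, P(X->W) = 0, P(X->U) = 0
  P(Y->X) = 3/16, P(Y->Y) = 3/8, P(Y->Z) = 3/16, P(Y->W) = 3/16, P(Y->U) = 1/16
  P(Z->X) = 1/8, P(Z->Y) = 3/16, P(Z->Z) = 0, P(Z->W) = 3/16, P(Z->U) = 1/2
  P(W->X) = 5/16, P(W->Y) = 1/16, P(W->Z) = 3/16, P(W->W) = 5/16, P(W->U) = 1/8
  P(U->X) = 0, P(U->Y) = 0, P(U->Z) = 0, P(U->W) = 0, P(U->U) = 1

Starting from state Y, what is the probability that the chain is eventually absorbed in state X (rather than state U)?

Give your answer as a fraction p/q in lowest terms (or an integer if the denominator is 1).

Answer: 870/1487

Derivation:
Let a_i = P(absorbed in X | start in state i).
Boundary conditions: a_X = 1, a_U = 0.
For each transient state i, a_i = sum_j P(i->j) * a_j:
  a_Y = 3/16*a_X + 3/8*a_Y + 3/16*a_Z + 3/16*a_W + 1/16*a_U
  a_Z = 1/8*a_X + 3/16*a_Y + 0*a_Z + 3/16*a_W + 1/2*a_U
  a_W = 5/16*a_X + 1/16*a_Y + 3/16*a_Z + 5/16*a_W + 1/8*a_U

Substituting a_X = 1 and a_U = 0, rearrange to (I - Q) a = r where r[i] = P(i -> X):
  [5/8, -3/16, -3/16] . (a_Y, a_Z, a_W) = 3/16
  [-3/16, 1, -3/16] . (a_Y, a_Z, a_W) = 1/8
  [-1/16, -3/16, 11/16] . (a_Y, a_Z, a_W) = 5/16

Solving yields:
  a_Y = 870/1487
  a_Z = 517/1487
  a_W = 896/1487

Starting state is Y, so the absorption probability is a_Y = 870/1487.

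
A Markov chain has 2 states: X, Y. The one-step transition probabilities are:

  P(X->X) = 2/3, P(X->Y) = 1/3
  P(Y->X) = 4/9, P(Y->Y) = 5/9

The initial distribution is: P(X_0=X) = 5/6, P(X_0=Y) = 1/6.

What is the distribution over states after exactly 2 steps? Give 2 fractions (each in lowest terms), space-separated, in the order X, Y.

Answer: 142/243 101/243

Derivation:
Propagating the distribution step by step (d_{t+1} = d_t * P):
d_0 = (X=5/6, Y=1/6)
  d_1[X] = 5/6*2/3 + 1/6*4/9 = 17/27
  d_1[Y] = 5/6*1/3 + 1/6*5/9 = 10/27
d_1 = (X=17/27, Y=10/27)
  d_2[X] = 17/27*2/3 + 10/27*4/9 = 142/243
  d_2[Y] = 17/27*1/3 + 10/27*5/9 = 101/243
d_2 = (X=142/243, Y=101/243)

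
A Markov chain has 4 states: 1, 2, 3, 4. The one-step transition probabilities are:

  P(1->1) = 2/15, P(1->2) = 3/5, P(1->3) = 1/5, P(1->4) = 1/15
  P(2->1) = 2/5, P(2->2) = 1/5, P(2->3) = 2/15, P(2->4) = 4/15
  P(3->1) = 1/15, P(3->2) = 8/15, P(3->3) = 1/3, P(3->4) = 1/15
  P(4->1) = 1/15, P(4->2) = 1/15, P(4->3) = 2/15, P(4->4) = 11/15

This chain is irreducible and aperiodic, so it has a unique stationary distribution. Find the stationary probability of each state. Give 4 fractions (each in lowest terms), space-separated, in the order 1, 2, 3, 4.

The stationary distribution satisfies pi = pi * P, i.e.:
  pi_1 = 2/15*pi_1 + 2/5*pi_2 + 1/15*pi_3 + 1/15*pi_4
  pi_2 = 3/5*pi_1 + 1/5*pi_2 + 8/15*pi_3 + 1/15*pi_4
  pi_3 = 1/5*pi_1 + 2/15*pi_2 + 1/3*pi_3 + 2/15*pi_4
  pi_4 = 1/15*pi_1 + 4/15*pi_2 + 1/15*pi_3 + 11/15*pi_4
with normalization: pi_1 + pi_2 + pi_3 + pi_4 = 1.

Using the first 3 balance equations plus normalization, the linear system A*pi = b is:
  [-13/15, 2/5, 1/15, 1/15] . pi = 0
  [3/5, -4/5, 8/15, 1/15] . pi = 0
  [1/5, 2/15, -2/3, 2/15] . pi = 0
  [1, 1, 1, 1] . pi = 1

Solving yields:
  pi_1 = 286/1669
  pi_2 = 467/1669
  pi_3 = 302/1669
  pi_4 = 614/1669

Verification (pi * P):
  286/1669*2/15 + 467/1669*2/5 + 302/1669*1/15 + 614/1669*1/15 = 286/1669 = pi_1  (ok)
  286/1669*3/5 + 467/1669*1/5 + 302/1669*8/15 + 614/1669*1/15 = 467/1669 = pi_2  (ok)
  286/1669*1/5 + 467/1669*2/15 + 302/1669*1/3 + 614/1669*2/15 = 302/1669 = pi_3  (ok)
  286/1669*1/15 + 467/1669*4/15 + 302/1669*1/15 + 614/1669*11/15 = 614/1669 = pi_4  (ok)

Answer: 286/1669 467/1669 302/1669 614/1669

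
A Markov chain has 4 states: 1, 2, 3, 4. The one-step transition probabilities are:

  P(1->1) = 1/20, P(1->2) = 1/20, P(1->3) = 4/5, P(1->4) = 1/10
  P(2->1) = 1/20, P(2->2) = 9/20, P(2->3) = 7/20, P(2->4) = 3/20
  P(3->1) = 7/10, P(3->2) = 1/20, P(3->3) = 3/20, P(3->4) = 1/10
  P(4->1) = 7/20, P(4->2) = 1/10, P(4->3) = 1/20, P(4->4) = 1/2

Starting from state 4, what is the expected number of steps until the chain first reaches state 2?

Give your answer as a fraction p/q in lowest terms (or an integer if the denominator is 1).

Answer: 110/7

Derivation:
Let h_i = expected steps to first reach 2 from state i.
Boundary: h_2 = 0.
First-step equations for the other states:
  h_1 = 1 + 1/20*h_1 + 1/20*h_2 + 4/5*h_3 + 1/10*h_4
  h_3 = 1 + 7/10*h_1 + 1/20*h_2 + 3/20*h_3 + 1/10*h_4
  h_4 = 1 + 7/20*h_1 + 1/10*h_2 + 1/20*h_3 + 1/2*h_4

Substituting h_2 = 0 and rearranging gives the linear system (I - Q) h = 1:
  [19/20, -4/5, -1/10] . (h_1, h_3, h_4) = 1
  [-7/10, 17/20, -1/10] . (h_1, h_3, h_4) = 1
  [-7/20, -1/20, 1/2] . (h_1, h_3, h_4) = 1

Solving yields:
  h_1 = 120/7
  h_3 = 120/7
  h_4 = 110/7

Starting state is 4, so the expected hitting time is h_4 = 110/7.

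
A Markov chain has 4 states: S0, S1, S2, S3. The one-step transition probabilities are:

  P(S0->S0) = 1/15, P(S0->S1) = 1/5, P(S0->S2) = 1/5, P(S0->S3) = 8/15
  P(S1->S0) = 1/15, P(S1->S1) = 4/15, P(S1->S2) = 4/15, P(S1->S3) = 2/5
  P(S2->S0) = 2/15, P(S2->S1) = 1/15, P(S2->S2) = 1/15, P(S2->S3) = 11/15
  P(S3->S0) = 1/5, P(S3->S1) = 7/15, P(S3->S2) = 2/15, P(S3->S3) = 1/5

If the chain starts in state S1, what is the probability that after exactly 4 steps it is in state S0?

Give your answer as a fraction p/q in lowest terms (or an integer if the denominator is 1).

Computing P^4 by repeated multiplication:
P^1 =
  S0: [1/15, 1/5, 1/5, 8/15]
  S1: [1/15, 4/15, 4/15, 2/5]
  S2: [2/15, 1/15, 1/15, 11/15]
  S3: [1/5, 7/15, 2/15, 1/5]
P^2 =
  S0: [34/225, 74/225, 34/225, 83/225]
  S1: [31/225, 13/45, 7/45, 94/225]
  S2: [38/225, 88/225, 11/75, 22/75]
  S3: [23/225, 4/15, 1/5, 97/225]
P^3 =
  S0: [17/135, 1013/3375, 598/3375, 1339/3375]
  S1: [448/3375, 1046/3375, 64/375, 29/75]
  S2: [26/225, 961/3375, 631/3375, 1393/3375]
  S3: [464/3375, 1033/3375, 548/3375, 266/675]
P^4 =
  S0: [739/5625, 15298/50625, 8603/50625, 6691/16875]
  S1: [81/625, 15239/50625, 8714/50625, 20111/50625]
  S2: [2264/16875, 5132/16875, 8431/50625, 20006/50625]
  S3: [6583/50625, 15382/50625, 8732/50625, 19928/50625]

(P^4)[S1 -> S0] = 81/625

Answer: 81/625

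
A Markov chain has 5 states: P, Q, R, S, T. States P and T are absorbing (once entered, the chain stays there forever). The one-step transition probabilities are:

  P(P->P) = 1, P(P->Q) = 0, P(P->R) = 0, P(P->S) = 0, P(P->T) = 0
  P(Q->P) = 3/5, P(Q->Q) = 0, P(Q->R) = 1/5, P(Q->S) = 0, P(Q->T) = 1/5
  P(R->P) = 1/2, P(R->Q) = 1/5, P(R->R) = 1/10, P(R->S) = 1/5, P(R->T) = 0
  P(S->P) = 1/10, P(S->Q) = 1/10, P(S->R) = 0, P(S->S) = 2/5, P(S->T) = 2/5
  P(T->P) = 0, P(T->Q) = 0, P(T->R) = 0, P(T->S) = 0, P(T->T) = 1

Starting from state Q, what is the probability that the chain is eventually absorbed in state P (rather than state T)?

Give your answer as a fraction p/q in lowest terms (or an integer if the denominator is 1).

Answer: 97/128

Derivation:
Let a_i = P(absorbed in P | start in state i).
Boundary conditions: a_P = 1, a_T = 0.
For each transient state i, a_i = sum_j P(i->j) * a_j:
  a_Q = 3/5*a_P + 0*a_Q + 1/5*a_R + 0*a_S + 1/5*a_T
  a_R = 1/2*a_P + 1/5*a_Q + 1/10*a_R + 1/5*a_S + 0*a_T
  a_S = 1/10*a_P + 1/10*a_Q + 0*a_R + 2/5*a_S + 2/5*a_T

Substituting a_P = 1 and a_T = 0, rearrange to (I - Q) a = r where r[i] = P(i -> P):
  [1, -1/5, 0] . (a_Q, a_R, a_S) = 3/5
  [-1/5, 9/10, -1/5] . (a_Q, a_R, a_S) = 1/2
  [-1/10, 0, 3/5] . (a_Q, a_R, a_S) = 1/10

Solving yields:
  a_Q = 97/128
  a_R = 101/128
  a_S = 75/256

Starting state is Q, so the absorption probability is a_Q = 97/128.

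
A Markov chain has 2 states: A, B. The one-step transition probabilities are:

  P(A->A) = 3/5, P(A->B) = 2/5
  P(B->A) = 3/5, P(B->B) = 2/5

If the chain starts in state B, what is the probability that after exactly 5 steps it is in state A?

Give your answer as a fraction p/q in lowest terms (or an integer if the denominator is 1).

Computing P^5 by repeated multiplication:
P^1 =
  A: [3/5, 2/5]
  B: [3/5, 2/5]
P^2 =
  A: [3/5, 2/5]
  B: [3/5, 2/5]
P^3 =
  A: [3/5, 2/5]
  B: [3/5, 2/5]
P^4 =
  A: [3/5, 2/5]
  B: [3/5, 2/5]
P^5 =
  A: [3/5, 2/5]
  B: [3/5, 2/5]

(P^5)[B -> A] = 3/5

Answer: 3/5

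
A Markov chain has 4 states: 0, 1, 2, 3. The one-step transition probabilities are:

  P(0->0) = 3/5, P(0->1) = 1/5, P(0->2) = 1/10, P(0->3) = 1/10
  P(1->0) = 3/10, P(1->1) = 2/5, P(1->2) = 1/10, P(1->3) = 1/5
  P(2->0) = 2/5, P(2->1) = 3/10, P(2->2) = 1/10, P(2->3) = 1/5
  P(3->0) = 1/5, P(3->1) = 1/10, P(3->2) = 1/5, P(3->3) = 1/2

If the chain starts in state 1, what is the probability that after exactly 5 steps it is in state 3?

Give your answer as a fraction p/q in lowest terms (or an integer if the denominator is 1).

Computing P^5 by repeated multiplication:
P^1 =
  0: [3/5, 1/5, 1/10, 1/10]
  1: [3/10, 2/5, 1/10, 1/5]
  2: [2/5, 3/10, 1/10, 1/5]
  3: [1/5, 1/10, 1/5, 1/2]
P^2 =
  0: [12/25, 6/25, 11/100, 17/100]
  1: [19/50, 27/100, 3/25, 23/100]
  2: [41/100, 1/4, 3/25, 11/50]
  3: [33/100, 19/100, 3/20, 33/100]
P^3 =
  0: [219/500, 121/500, 117/1000, 203/1000]
  1: [403/1000, 243/1000, 123/1000, 231/1000]
  2: [413/1000, 6/25, 61/500, 9/40]
  3: [381/1000, 11/50, 133/1000, 133/500]
P^4 =
  0: [1057/2500, 1199/5000, 1203/10000, 2171/10000]
  1: [4101/10000, 1189/5000, 1231/10000, 229/1000]
  2: [517/1250, 2377/10000, 49/400, 1131/5000]
  3: [401/1000, 2307/10000, 633/5000, 2417/10000]
P^5 =
  0: [10429/25000, 5957/25000, 12171/100000, 4457/20000]
  1: [10311/25000, 23697/100000, 1229/10000, 22769/100000]
  2: [41371/100000, 23717/100000, 6131/50000, 453/2000]
  3: [40879/100000, 23463/100000, 12417/100000, 23241/100000]

(P^5)[1 -> 3] = 22769/100000

Answer: 22769/100000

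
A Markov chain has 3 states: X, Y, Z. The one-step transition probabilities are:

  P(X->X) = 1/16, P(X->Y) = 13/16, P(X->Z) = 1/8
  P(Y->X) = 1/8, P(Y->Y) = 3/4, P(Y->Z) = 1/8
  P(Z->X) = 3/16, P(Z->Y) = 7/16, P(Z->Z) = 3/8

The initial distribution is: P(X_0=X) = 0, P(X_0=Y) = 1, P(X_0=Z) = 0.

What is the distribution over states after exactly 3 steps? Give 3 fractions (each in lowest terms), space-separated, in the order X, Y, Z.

Answer: 65/512 363/512 21/128

Derivation:
Propagating the distribution step by step (d_{t+1} = d_t * P):
d_0 = (X=0, Y=1, Z=0)
  d_1[X] = 0*1/16 + 1*1/8 + 0*3/16 = 1/8
  d_1[Y] = 0*13/16 + 1*3/4 + 0*7/16 = 3/4
  d_1[Z] = 0*1/8 + 1*1/8 + 0*3/8 = 1/8
d_1 = (X=1/8, Y=3/4, Z=1/8)
  d_2[X] = 1/8*1/16 + 3/4*1/8 + 1/8*3/16 = 1/8
  d_2[Y] = 1/8*13/16 + 3/4*3/4 + 1/8*7/16 = 23/32
  d_2[Z] = 1/8*1/8 + 3/4*1/8 + 1/8*3/8 = 5/32
d_2 = (X=1/8, Y=23/32, Z=5/32)
  d_3[X] = 1/8*1/16 + 23/32*1/8 + 5/32*3/16 = 65/512
  d_3[Y] = 1/8*13/16 + 23/32*3/4 + 5/32*7/16 = 363/512
  d_3[Z] = 1/8*1/8 + 23/32*1/8 + 5/32*3/8 = 21/128
d_3 = (X=65/512, Y=363/512, Z=21/128)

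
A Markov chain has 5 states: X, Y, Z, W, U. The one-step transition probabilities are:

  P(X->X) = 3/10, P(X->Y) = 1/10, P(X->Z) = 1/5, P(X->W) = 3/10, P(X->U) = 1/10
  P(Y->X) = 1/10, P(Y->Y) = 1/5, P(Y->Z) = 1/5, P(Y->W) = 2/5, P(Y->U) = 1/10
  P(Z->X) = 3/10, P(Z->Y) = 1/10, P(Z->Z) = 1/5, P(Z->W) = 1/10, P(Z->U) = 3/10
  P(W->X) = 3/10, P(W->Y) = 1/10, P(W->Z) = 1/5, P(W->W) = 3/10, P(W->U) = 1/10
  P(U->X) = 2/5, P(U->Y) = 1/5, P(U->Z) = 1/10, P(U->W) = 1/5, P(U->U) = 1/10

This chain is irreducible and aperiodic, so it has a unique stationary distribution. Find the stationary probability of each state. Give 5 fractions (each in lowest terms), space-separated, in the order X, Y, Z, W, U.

The stationary distribution satisfies pi = pi * P, i.e.:
  pi_X = 3/10*pi_X + 1/10*pi_Y + 3/10*pi_Z + 3/10*pi_W + 2/5*pi_U
  pi_Y = 1/10*pi_X + 1/5*pi_Y + 1/10*pi_Z + 1/10*pi_W + 1/5*pi_U
  pi_Z = 1/5*pi_X + 1/5*pi_Y + 1/5*pi_Z + 1/5*pi_W + 1/10*pi_U
  pi_W = 3/10*pi_X + 2/5*pi_Y + 1/10*pi_Z + 3/10*pi_W + 1/5*pi_U
  pi_U = 1/10*pi_X + 1/10*pi_Y + 3/10*pi_Z + 1/10*pi_W + 1/10*pi_U
with normalization: pi_X + pi_Y + pi_Z + pi_W + pi_U = 1.

Using the first 4 balance equations plus normalization, the linear system A*pi = b is:
  [-7/10, 1/10, 3/10, 3/10, 2/5] . pi = 0
  [1/10, -4/5, 1/10, 1/10, 1/5] . pi = 0
  [1/5, 1/5, -4/5, 1/5, 1/10] . pi = 0
  [3/10, 2/5, 1/10, -7/10, 1/5] . pi = 0
  [1, 1, 1, 1, 1] . pi = 1

Solving yields:
  pi_X = 662/2295
  pi_Y = 58/459
  pi_Z = 19/102
  pi_W = 1201/4590
  pi_U = 7/51

Verification (pi * P):
  662/2295*3/10 + 58/459*1/10 + 19/102*3/10 + 1201/4590*3/10 + 7/51*2/5 = 662/2295 = pi_X  (ok)
  662/2295*1/10 + 58/459*1/5 + 19/102*1/10 + 1201/4590*1/10 + 7/51*1/5 = 58/459 = pi_Y  (ok)
  662/2295*1/5 + 58/459*1/5 + 19/102*1/5 + 1201/4590*1/5 + 7/51*1/10 = 19/102 = pi_Z  (ok)
  662/2295*3/10 + 58/459*2/5 + 19/102*1/10 + 1201/4590*3/10 + 7/51*1/5 = 1201/4590 = pi_W  (ok)
  662/2295*1/10 + 58/459*1/10 + 19/102*3/10 + 1201/4590*1/10 + 7/51*1/10 = 7/51 = pi_U  (ok)

Answer: 662/2295 58/459 19/102 1201/4590 7/51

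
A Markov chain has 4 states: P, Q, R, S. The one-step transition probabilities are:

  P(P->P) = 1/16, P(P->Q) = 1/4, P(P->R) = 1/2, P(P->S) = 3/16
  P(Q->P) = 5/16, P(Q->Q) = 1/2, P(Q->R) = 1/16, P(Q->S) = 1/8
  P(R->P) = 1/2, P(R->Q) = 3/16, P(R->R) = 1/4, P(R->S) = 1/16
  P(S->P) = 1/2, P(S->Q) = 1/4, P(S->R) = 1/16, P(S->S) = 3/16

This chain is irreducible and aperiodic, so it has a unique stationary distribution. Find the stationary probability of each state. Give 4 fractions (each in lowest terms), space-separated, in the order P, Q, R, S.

Answer: 365/1189 1117/3567 288/1189 491/3567

Derivation:
The stationary distribution satisfies pi = pi * P, i.e.:
  pi_P = 1/16*pi_P + 5/16*pi_Q + 1/2*pi_R + 1/2*pi_S
  pi_Q = 1/4*pi_P + 1/2*pi_Q + 3/16*pi_R + 1/4*pi_S
  pi_R = 1/2*pi_P + 1/16*pi_Q + 1/4*pi_R + 1/16*pi_S
  pi_S = 3/16*pi_P + 1/8*pi_Q + 1/16*pi_R + 3/16*pi_S
with normalization: pi_P + pi_Q + pi_R + pi_S = 1.

Using the first 3 balance equations plus normalization, the linear system A*pi = b is:
  [-15/16, 5/16, 1/2, 1/2] . pi = 0
  [1/4, -1/2, 3/16, 1/4] . pi = 0
  [1/2, 1/16, -3/4, 1/16] . pi = 0
  [1, 1, 1, 1] . pi = 1

Solving yields:
  pi_P = 365/1189
  pi_Q = 1117/3567
  pi_R = 288/1189
  pi_S = 491/3567

Verification (pi * P):
  365/1189*1/16 + 1117/3567*5/16 + 288/1189*1/2 + 491/3567*1/2 = 365/1189 = pi_P  (ok)
  365/1189*1/4 + 1117/3567*1/2 + 288/1189*3/16 + 491/3567*1/4 = 1117/3567 = pi_Q  (ok)
  365/1189*1/2 + 1117/3567*1/16 + 288/1189*1/4 + 491/3567*1/16 = 288/1189 = pi_R  (ok)
  365/1189*3/16 + 1117/3567*1/8 + 288/1189*1/16 + 491/3567*3/16 = 491/3567 = pi_S  (ok)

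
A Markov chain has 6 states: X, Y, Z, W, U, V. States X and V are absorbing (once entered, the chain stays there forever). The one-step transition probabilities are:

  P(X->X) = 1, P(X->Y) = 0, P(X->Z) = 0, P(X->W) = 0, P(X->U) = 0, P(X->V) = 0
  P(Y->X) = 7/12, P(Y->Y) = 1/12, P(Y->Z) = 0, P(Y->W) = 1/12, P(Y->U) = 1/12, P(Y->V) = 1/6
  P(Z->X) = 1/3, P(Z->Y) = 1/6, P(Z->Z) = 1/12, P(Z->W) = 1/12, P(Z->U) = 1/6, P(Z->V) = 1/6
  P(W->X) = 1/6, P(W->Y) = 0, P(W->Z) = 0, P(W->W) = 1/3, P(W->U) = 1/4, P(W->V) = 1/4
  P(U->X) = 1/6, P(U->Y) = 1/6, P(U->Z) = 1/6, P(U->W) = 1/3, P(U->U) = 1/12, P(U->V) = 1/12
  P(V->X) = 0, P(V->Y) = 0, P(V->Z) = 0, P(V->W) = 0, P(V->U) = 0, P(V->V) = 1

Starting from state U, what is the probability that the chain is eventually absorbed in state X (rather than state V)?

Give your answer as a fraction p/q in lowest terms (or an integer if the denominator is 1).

Let a_i = P(absorbed in X | start in state i).
Boundary conditions: a_X = 1, a_V = 0.
For each transient state i, a_i = sum_j P(i->j) * a_j:
  a_Y = 7/12*a_X + 1/12*a_Y + 0*a_Z + 1/12*a_W + 1/12*a_U + 1/6*a_V
  a_Z = 1/3*a_X + 1/6*a_Y + 1/12*a_Z + 1/12*a_W + 1/6*a_U + 1/6*a_V
  a_W = 1/6*a_X + 0*a_Y + 0*a_Z + 1/3*a_W + 1/4*a_U + 1/4*a_V
  a_U = 1/6*a_X + 1/6*a_Y + 1/6*a_Z + 1/3*a_W + 1/12*a_U + 1/12*a_V

Substituting a_X = 1 and a_V = 0, rearrange to (I - Q) a = r where r[i] = P(i -> X):
  [11/12, 0, -1/12, -1/12] . (a_Y, a_Z, a_W, a_U) = 7/12
  [-1/6, 11/12, -1/12, -1/6] . (a_Y, a_Z, a_W, a_U) = 1/3
  [0, 0, 2/3, -1/4] . (a_Y, a_Z, a_W, a_U) = 1/6
  [-1/6, -1/6, -1/3, 11/12] . (a_Y, a_Z, a_W, a_U) = 1/6

Solving yields:
  a_Y = 3121/4246
  a_Z = 2765/4246
  a_W = 2029/4246
  a_U = 1290/2123

Starting state is U, so the absorption probability is a_U = 1290/2123.

Answer: 1290/2123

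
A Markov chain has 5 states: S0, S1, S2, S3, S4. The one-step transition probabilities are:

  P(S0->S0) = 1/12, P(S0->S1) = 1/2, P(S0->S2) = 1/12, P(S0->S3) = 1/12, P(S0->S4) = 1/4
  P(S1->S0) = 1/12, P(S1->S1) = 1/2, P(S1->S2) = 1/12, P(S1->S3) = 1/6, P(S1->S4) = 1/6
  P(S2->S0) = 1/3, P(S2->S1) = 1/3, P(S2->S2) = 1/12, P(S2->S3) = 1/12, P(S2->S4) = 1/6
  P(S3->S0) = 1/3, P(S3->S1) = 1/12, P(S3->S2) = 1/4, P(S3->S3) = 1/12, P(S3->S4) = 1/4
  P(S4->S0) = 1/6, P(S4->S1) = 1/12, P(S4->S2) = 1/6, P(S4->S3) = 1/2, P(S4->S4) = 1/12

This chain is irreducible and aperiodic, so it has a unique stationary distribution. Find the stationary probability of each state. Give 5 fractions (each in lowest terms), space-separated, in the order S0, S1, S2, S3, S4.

Answer: 4308/24283 7894/24283 3145/24283 4521/24283 4415/24283

Derivation:
The stationary distribution satisfies pi = pi * P, i.e.:
  pi_S0 = 1/12*pi_S0 + 1/12*pi_S1 + 1/3*pi_S2 + 1/3*pi_S3 + 1/6*pi_S4
  pi_S1 = 1/2*pi_S0 + 1/2*pi_S1 + 1/3*pi_S2 + 1/12*pi_S3 + 1/12*pi_S4
  pi_S2 = 1/12*pi_S0 + 1/12*pi_S1 + 1/12*pi_S2 + 1/4*pi_S3 + 1/6*pi_S4
  pi_S3 = 1/12*pi_S0 + 1/6*pi_S1 + 1/12*pi_S2 + 1/12*pi_S3 + 1/2*pi_S4
  pi_S4 = 1/4*pi_S0 + 1/6*pi_S1 + 1/6*pi_S2 + 1/4*pi_S3 + 1/12*pi_S4
with normalization: pi_S0 + pi_S1 + pi_S2 + pi_S3 + pi_S4 = 1.

Using the first 4 balance equations plus normalization, the linear system A*pi = b is:
  [-11/12, 1/12, 1/3, 1/3, 1/6] . pi = 0
  [1/2, -1/2, 1/3, 1/12, 1/12] . pi = 0
  [1/12, 1/12, -11/12, 1/4, 1/6] . pi = 0
  [1/12, 1/6, 1/12, -11/12, 1/2] . pi = 0
  [1, 1, 1, 1, 1] . pi = 1

Solving yields:
  pi_S0 = 4308/24283
  pi_S1 = 7894/24283
  pi_S2 = 3145/24283
  pi_S3 = 4521/24283
  pi_S4 = 4415/24283

Verification (pi * P):
  4308/24283*1/12 + 7894/24283*1/12 + 3145/24283*1/3 + 4521/24283*1/3 + 4415/24283*1/6 = 4308/24283 = pi_S0  (ok)
  4308/24283*1/2 + 7894/24283*1/2 + 3145/24283*1/3 + 4521/24283*1/12 + 4415/24283*1/12 = 7894/24283 = pi_S1  (ok)
  4308/24283*1/12 + 7894/24283*1/12 + 3145/24283*1/12 + 4521/24283*1/4 + 4415/24283*1/6 = 3145/24283 = pi_S2  (ok)
  4308/24283*1/12 + 7894/24283*1/6 + 3145/24283*1/12 + 4521/24283*1/12 + 4415/24283*1/2 = 4521/24283 = pi_S3  (ok)
  4308/24283*1/4 + 7894/24283*1/6 + 3145/24283*1/6 + 4521/24283*1/4 + 4415/24283*1/12 = 4415/24283 = pi_S4  (ok)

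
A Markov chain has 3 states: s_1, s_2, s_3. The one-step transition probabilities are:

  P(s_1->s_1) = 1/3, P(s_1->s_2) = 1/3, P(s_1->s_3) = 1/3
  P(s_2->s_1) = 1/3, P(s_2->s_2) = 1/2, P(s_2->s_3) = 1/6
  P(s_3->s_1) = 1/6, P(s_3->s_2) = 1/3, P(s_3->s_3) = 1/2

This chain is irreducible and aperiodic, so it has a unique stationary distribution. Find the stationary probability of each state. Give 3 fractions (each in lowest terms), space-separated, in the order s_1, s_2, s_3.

Answer: 7/25 2/5 8/25

Derivation:
The stationary distribution satisfies pi = pi * P, i.e.:
  pi_s_1 = 1/3*pi_s_1 + 1/3*pi_s_2 + 1/6*pi_s_3
  pi_s_2 = 1/3*pi_s_1 + 1/2*pi_s_2 + 1/3*pi_s_3
  pi_s_3 = 1/3*pi_s_1 + 1/6*pi_s_2 + 1/2*pi_s_3
with normalization: pi_s_1 + pi_s_2 + pi_s_3 = 1.

Using the first 2 balance equations plus normalization, the linear system A*pi = b is:
  [-2/3, 1/3, 1/6] . pi = 0
  [1/3, -1/2, 1/3] . pi = 0
  [1, 1, 1] . pi = 1

Solving yields:
  pi_s_1 = 7/25
  pi_s_2 = 2/5
  pi_s_3 = 8/25

Verification (pi * P):
  7/25*1/3 + 2/5*1/3 + 8/25*1/6 = 7/25 = pi_s_1  (ok)
  7/25*1/3 + 2/5*1/2 + 8/25*1/3 = 2/5 = pi_s_2  (ok)
  7/25*1/3 + 2/5*1/6 + 8/25*1/2 = 8/25 = pi_s_3  (ok)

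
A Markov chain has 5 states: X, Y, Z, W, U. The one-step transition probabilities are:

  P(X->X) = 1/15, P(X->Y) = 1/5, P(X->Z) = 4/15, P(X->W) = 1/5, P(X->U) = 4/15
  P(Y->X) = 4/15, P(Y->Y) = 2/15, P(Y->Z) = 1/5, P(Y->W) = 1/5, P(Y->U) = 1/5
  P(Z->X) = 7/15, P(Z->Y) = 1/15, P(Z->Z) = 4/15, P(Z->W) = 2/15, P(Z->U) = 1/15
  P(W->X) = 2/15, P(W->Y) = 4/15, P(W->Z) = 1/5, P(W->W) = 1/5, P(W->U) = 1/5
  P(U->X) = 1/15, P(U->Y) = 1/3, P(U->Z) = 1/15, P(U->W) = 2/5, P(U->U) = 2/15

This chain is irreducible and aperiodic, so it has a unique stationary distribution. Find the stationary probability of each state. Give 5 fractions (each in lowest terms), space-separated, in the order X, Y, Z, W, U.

The stationary distribution satisfies pi = pi * P, i.e.:
  pi_X = 1/15*pi_X + 4/15*pi_Y + 7/15*pi_Z + 2/15*pi_W + 1/15*pi_U
  pi_Y = 1/5*pi_X + 2/15*pi_Y + 1/15*pi_Z + 4/15*pi_W + 1/3*pi_U
  pi_Z = 4/15*pi_X + 1/5*pi_Y + 4/15*pi_Z + 1/5*pi_W + 1/15*pi_U
  pi_W = 1/5*pi_X + 1/5*pi_Y + 2/15*pi_Z + 1/5*pi_W + 2/5*pi_U
  pi_U = 4/15*pi_X + 1/5*pi_Y + 1/15*pi_Z + 1/5*pi_W + 2/15*pi_U
with normalization: pi_X + pi_Y + pi_Z + pi_W + pi_U = 1.

Using the first 4 balance equations plus normalization, the linear system A*pi = b is:
  [-14/15, 4/15, 7/15, 2/15, 1/15] . pi = 0
  [1/5, -13/15, 1/15, 4/15, 1/3] . pi = 0
  [4/15, 1/5, -11/15, 1/5, 1/15] . pi = 0
  [1/5, 1/5, 2/15, -4/5, 2/5] . pi = 0
  [1, 1, 1, 1, 1] . pi = 1

Solving yields:
  pi_X = 6009/29677
  pi_Y = 5867/29677
  pi_Z = 6048/29677
  pi_W = 6569/29677
  pi_U = 5184/29677

Verification (pi * P):
  6009/29677*1/15 + 5867/29677*4/15 + 6048/29677*7/15 + 6569/29677*2/15 + 5184/29677*1/15 = 6009/29677 = pi_X  (ok)
  6009/29677*1/5 + 5867/29677*2/15 + 6048/29677*1/15 + 6569/29677*4/15 + 5184/29677*1/3 = 5867/29677 = pi_Y  (ok)
  6009/29677*4/15 + 5867/29677*1/5 + 6048/29677*4/15 + 6569/29677*1/5 + 5184/29677*1/15 = 6048/29677 = pi_Z  (ok)
  6009/29677*1/5 + 5867/29677*1/5 + 6048/29677*2/15 + 6569/29677*1/5 + 5184/29677*2/5 = 6569/29677 = pi_W  (ok)
  6009/29677*4/15 + 5867/29677*1/5 + 6048/29677*1/15 + 6569/29677*1/5 + 5184/29677*2/15 = 5184/29677 = pi_U  (ok)

Answer: 6009/29677 5867/29677 6048/29677 6569/29677 5184/29677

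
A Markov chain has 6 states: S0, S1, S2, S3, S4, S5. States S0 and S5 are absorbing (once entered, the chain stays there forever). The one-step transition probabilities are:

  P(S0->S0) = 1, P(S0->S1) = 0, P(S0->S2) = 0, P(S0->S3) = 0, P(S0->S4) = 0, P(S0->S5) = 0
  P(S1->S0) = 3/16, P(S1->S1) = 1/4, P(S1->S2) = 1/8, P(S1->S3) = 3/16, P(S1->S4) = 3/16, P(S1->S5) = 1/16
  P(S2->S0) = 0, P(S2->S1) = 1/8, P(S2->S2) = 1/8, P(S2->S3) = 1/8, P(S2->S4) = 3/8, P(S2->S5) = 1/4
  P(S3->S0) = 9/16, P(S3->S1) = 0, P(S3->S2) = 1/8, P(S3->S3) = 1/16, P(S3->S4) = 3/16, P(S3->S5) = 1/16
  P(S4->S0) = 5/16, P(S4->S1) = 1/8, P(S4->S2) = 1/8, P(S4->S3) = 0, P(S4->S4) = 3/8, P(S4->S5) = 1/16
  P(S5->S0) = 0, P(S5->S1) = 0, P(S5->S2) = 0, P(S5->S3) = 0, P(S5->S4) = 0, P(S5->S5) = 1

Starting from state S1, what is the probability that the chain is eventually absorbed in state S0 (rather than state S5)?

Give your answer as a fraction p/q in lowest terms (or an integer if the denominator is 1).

Let a_i = P(absorbed in S0 | start in state i).
Boundary conditions: a_S0 = 1, a_S5 = 0.
For each transient state i, a_i = sum_j P(i->j) * a_j:
  a_S1 = 3/16*a_S0 + 1/4*a_S1 + 1/8*a_S2 + 3/16*a_S3 + 3/16*a_S4 + 1/16*a_S5
  a_S2 = 0*a_S0 + 1/8*a_S1 + 1/8*a_S2 + 1/8*a_S3 + 3/8*a_S4 + 1/4*a_S5
  a_S3 = 9/16*a_S0 + 0*a_S1 + 1/8*a_S2 + 1/16*a_S3 + 3/16*a_S4 + 1/16*a_S5
  a_S4 = 5/16*a_S0 + 1/8*a_S1 + 1/8*a_S2 + 0*a_S3 + 3/8*a_S4 + 1/16*a_S5

Substituting a_S0 = 1 and a_S5 = 0, rearrange to (I - Q) a = r where r[i] = P(i -> S0):
  [3/4, -1/8, -3/16, -3/16] . (a_S1, a_S2, a_S3, a_S4) = 3/16
  [-1/8, 7/8, -1/8, -3/8] . (a_S1, a_S2, a_S3, a_S4) = 0
  [0, -1/8, 15/16, -3/16] . (a_S1, a_S2, a_S3, a_S4) = 9/16
  [-1/8, -1/8, 0, 5/8] . (a_S1, a_S2, a_S3, a_S4) = 5/16

Solving yields:
  a_S1 = 109/148
  a_S2 = 81/148
  a_S3 = 61/74
  a_S4 = 28/37

Starting state is S1, so the absorption probability is a_S1 = 109/148.

Answer: 109/148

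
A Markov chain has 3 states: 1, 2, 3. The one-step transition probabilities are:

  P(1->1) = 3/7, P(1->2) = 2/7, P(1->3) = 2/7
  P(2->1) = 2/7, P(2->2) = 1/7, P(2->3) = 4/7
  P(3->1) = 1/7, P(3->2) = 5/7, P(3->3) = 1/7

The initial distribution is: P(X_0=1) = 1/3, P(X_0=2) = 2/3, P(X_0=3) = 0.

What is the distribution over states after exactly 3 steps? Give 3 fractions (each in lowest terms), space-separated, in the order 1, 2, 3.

Answer: 293/1029 346/1029 130/343

Derivation:
Propagating the distribution step by step (d_{t+1} = d_t * P):
d_0 = (1=1/3, 2=2/3, 3=0)
  d_1[1] = 1/3*3/7 + 2/3*2/7 + 0*1/7 = 1/3
  d_1[2] = 1/3*2/7 + 2/3*1/7 + 0*5/7 = 4/21
  d_1[3] = 1/3*2/7 + 2/3*4/7 + 0*1/7 = 10/21
d_1 = (1=1/3, 2=4/21, 3=10/21)
  d_2[1] = 1/3*3/7 + 4/21*2/7 + 10/21*1/7 = 13/49
  d_2[2] = 1/3*2/7 + 4/21*1/7 + 10/21*5/7 = 68/147
  d_2[3] = 1/3*2/7 + 4/21*4/7 + 10/21*1/7 = 40/147
d_2 = (1=13/49, 2=68/147, 3=40/147)
  d_3[1] = 13/49*3/7 + 68/147*2/7 + 40/147*1/7 = 293/1029
  d_3[2] = 13/49*2/7 + 68/147*1/7 + 40/147*5/7 = 346/1029
  d_3[3] = 13/49*2/7 + 68/147*4/7 + 40/147*1/7 = 130/343
d_3 = (1=293/1029, 2=346/1029, 3=130/343)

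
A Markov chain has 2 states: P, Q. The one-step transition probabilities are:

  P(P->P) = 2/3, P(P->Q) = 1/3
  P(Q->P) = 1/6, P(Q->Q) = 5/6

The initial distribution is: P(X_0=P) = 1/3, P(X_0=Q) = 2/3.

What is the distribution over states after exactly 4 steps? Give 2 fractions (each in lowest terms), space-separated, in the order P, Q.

Propagating the distribution step by step (d_{t+1} = d_t * P):
d_0 = (P=1/3, Q=2/3)
  d_1[P] = 1/3*2/3 + 2/3*1/6 = 1/3
  d_1[Q] = 1/3*1/3 + 2/3*5/6 = 2/3
d_1 = (P=1/3, Q=2/3)
  d_2[P] = 1/3*2/3 + 2/3*1/6 = 1/3
  d_2[Q] = 1/3*1/3 + 2/3*5/6 = 2/3
d_2 = (P=1/3, Q=2/3)
  d_3[P] = 1/3*2/3 + 2/3*1/6 = 1/3
  d_3[Q] = 1/3*1/3 + 2/3*5/6 = 2/3
d_3 = (P=1/3, Q=2/3)
  d_4[P] = 1/3*2/3 + 2/3*1/6 = 1/3
  d_4[Q] = 1/3*1/3 + 2/3*5/6 = 2/3
d_4 = (P=1/3, Q=2/3)

Answer: 1/3 2/3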